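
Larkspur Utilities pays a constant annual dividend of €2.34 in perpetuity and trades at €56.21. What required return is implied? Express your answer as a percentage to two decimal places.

P = C/r ⇒ r = C/P = €2.34/€56.21 = 0.041630

4.16%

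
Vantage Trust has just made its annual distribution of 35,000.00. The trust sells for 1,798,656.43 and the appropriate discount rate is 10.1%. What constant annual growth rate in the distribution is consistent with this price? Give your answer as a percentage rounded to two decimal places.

8.00%

P = D₀(1+g)/(r−g) ⇒ P(r−g) = D₀(1+g) ⇒ g(P+D₀) = P·r − D₀
g = (P·r − D₀)/(P + D₀) = (1,798,656.43×0.101 − 35,000.00) / (1,798,656.43 + 35,000.00) = 0.079985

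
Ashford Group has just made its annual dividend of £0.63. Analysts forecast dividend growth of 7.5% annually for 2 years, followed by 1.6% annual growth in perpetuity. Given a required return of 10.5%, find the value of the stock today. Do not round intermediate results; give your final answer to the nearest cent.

£8.02

D_1 = 0.67725
D_2 = 0.72804
Terminal value at year 2: TV = D_2×(1+g_2)/(r−g_2) = 0.73969/0.089 = 8.31115
P_0 = D_1/(1+r)^1 + D_2/(1+r)^2 + TV/(1+r)^2
    = 0.61290 + 0.59626 + 6.80670 = 8.01585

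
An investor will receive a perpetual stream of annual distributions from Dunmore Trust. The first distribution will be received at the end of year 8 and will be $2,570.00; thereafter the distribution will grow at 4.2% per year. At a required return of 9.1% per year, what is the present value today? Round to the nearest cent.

$28507.81

Value at end of year 7: C₁ / (r − g) = $2,570.00 / (0.091 − 0.042) = $52,448.9796
Discount to today: PV = $52,448.9796 / (1 + 0.091)^7 = $52,448.9796 / 1.839811 = $28,507.81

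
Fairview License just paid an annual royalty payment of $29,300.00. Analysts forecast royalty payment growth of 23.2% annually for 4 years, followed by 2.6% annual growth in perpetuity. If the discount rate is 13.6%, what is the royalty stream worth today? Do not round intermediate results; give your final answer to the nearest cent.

D_1 = 36097.60000
D_2 = 44472.24320
D_3 = 54789.80362
D_4 = 67501.03806
Terminal value at year 4: TV = D_4×(1+g_2)/(r−g_2) = 69256.06505/0.11 = 629600.59139
P_0 = D_1/(1+r)^1 + D_2/(1+r)^2 + D_3/(1+r)^3 + D_4/(1+r)^4 + TV/(1+r)^4
    = 31776.05634 + 34461.35687 + 37373.58422 + 40531.91528 + 378052.22793 = 522195.14064

$522195.14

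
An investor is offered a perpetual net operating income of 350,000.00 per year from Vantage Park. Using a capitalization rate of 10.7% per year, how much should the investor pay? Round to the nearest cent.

Level perpetuity: PV = C / r = 350,000.00 / 0.107 = 3,271,028.04

3271028.04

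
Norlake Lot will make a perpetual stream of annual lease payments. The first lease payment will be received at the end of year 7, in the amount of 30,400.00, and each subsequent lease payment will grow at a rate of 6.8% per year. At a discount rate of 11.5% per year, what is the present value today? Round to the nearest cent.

336609.62

Value at end of year 6: C₁ / (r − g) = 30,400.00 / (0.115 − 0.068) = 646,808.5106
Discount to today: PV = 646,808.5106 / (1 + 0.115)^6 = 646,808.5106 / 1.921539 = 336,609.62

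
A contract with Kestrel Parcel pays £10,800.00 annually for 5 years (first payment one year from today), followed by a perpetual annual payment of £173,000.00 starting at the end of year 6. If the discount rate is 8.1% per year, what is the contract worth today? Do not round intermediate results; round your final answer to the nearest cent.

PV of 5-year annuity: £10,800.00 × [1 − (1+0.081)^−5] / 0.081 = 43007.85568
Perpetuity value at year 5: £173,000.00 / 0.081 = 2135802.46914
PV of perpetuity: 2135802.46914 / (1+0.081)^5 = 1446880.33644
Total PV = 43007.85568 + 1446880.33644 = 1489888.19213

£1489888.19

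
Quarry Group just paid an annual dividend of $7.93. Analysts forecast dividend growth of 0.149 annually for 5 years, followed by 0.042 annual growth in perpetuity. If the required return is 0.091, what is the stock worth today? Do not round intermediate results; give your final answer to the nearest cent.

D_1 = 9.11157
D_2 = 10.46919
D_3 = 12.02910
D_4 = 13.82144
D_5 = 15.88083
Terminal value at year 5: TV = D_5×(1+g_2)/(r−g_2) = 16.54783/0.049 = 337.71082
P_0 = D_1/(1+r)^1 + D_2/(1+r)^2 + D_3/(1+r)^3 + D_4/(1+r)^4 + D_5/(1+r)^5 + TV/(1+r)^5
    = 8.35158 + 8.79557 + 9.26316 + 9.75561 + 10.27424 + 218.48479 = 264.92494

$264.92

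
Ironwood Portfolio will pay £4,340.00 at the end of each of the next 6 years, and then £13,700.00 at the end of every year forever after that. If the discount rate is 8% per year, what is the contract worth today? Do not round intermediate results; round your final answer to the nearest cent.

PV of 6-year annuity: £4,340.00 × [1 − (1+0.08)^−6] / 0.08 = 20063.29774
Perpetuity value at year 6: £13,700.00 / 0.08 = 171250.00000
PV of perpetuity: 171250.00000 / (1+0.08)^6 = 107916.54860
Total PV = 20063.29774 + 107916.54860 = 127979.84635

£127979.85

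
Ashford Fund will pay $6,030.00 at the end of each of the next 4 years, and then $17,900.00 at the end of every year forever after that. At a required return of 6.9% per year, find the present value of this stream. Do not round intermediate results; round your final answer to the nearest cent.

PV of 4-year annuity: $6,030.00 × [1 − (1+0.069)^−4] / 0.069 = 20471.07810
Perpetuity value at year 4: $17,900.00 / 0.069 = 259420.28986
PV of perpetuity: 259420.28986 / (1+0.069)^4 = 198652.08123
Total PV = 20471.07810 + 198652.08123 = 219123.15933

$219123.16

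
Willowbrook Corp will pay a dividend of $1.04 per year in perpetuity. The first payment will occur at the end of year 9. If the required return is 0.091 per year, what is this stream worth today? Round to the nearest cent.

Value at end of year 8: C / r = $1.04 / 0.091 = $11.4286
Discount to today: PV = $11.4286 / (1 + 0.091)^8 = $11.4286 / 2.007234 = $5.69

$5.69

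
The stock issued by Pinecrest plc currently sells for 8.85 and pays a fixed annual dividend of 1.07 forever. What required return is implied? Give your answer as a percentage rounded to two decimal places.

P = C/r ⇒ r = C/P = 1.07/8.85 = 0.120904

12.09%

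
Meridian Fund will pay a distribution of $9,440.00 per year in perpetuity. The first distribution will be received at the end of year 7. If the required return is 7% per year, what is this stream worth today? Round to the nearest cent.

Value at end of year 6: C / r = $9,440.00 / 0.07 = $134,857.1429
Discount to today: PV = $134,857.1429 / (1 + 0.07)^6 = $134,857.1429 / 1.500730 = $89,861.01

$89861.01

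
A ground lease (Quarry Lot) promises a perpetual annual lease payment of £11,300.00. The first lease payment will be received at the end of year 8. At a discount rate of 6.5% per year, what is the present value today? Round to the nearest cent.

£111871.08

Value at end of year 7: C / r = £11,300.00 / 0.065 = £173,846.1538
Discount to today: PV = £173,846.1538 / (1 + 0.065)^7 = £173,846.1538 / 1.553987 = £111,871.08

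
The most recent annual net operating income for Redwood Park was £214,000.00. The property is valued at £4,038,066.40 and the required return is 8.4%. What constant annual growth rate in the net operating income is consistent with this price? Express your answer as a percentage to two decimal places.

P = D₀(1+g)/(r−g) ⇒ P(r−g) = D₀(1+g) ⇒ g(P+D₀) = P·r − D₀
g = (P·r − D₀)/(P + D₀) = (£4,038,066.40×0.084 − £214,000.00) / (£4,038,066.40 + £214,000.00) = 0.029444

2.94%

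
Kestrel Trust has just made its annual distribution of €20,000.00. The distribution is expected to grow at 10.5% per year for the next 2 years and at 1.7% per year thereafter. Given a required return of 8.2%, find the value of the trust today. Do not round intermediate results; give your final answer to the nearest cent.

D_1 = 22100.00000
D_2 = 24420.50000
Terminal value at year 2: TV = D_2×(1+g_2)/(r−g_2) = 24835.64850/0.065 = 382086.90000
P_0 = D_1/(1+r)^1 + D_2/(1+r)^2 + TV/(1+r)^2
    = 20425.13863 + 20859.31441 + 326368.04234 = 367652.49538

€367652.50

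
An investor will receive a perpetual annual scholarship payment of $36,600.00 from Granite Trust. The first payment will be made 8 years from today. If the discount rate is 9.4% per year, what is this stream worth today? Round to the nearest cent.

$207602.21

Value at end of year 7: C / r = $36,600.00 / 0.094 = $389,361.7021
Discount to today: PV = $389,361.7021 / (1 + 0.094)^7 = $389,361.7021 / 1.875518 = $207,602.21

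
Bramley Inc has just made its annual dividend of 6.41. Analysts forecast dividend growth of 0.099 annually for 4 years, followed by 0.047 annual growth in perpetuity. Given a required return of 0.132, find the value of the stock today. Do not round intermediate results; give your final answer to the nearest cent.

93.97

D_1 = 7.04459
D_2 = 7.74200
D_3 = 8.50846
D_4 = 9.35080
Terminal value at year 4: TV = D_4×(1+g_2)/(r−g_2) = 9.79029/0.085 = 115.17986
P_0 = D_1/(1+r)^1 + D_2/(1+r)^2 + D_3/(1+r)^3 + D_4/(1+r)^4 + TV/(1+r)^4
    = 6.22314 + 6.04172 + 5.86559 + 5.69460 + 70.14405 = 93.96910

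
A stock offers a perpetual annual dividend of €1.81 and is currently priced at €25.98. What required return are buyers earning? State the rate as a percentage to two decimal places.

6.97%

P = C/r ⇒ r = C/P = €1.81/€25.98 = 0.069669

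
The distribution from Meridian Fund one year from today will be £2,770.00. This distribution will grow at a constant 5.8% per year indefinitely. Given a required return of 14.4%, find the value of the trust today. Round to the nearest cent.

Growing perpetuity: P = D₁ / (r − g) = £2,770.0000 / (0.144 − 0.058) = £32,209.30

£32209.30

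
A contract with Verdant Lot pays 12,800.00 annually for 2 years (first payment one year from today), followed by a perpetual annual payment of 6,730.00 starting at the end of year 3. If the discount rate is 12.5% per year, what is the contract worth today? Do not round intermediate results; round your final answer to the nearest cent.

64031.60

PV of 2-year annuity: 12,800.00 × [1 − (1+0.125)^−2] / 0.125 = 21491.35802
Perpetuity value at year 2: 6,730.00 / 0.125 = 53840.00000
PV of perpetuity: 53840.00000 / (1+0.125)^2 = 42540.24691
Total PV = 21491.35802 + 42540.24691 = 64031.60494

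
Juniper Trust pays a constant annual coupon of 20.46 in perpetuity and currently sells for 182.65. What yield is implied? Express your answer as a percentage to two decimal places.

11.20%

P = C/r ⇒ r = C/P = 20.46/182.65 = 0.112018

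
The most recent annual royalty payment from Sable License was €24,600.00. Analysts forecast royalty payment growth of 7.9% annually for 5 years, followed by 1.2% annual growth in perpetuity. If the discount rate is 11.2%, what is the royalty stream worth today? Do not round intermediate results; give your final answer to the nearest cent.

D_1 = 26543.40000
D_2 = 28640.32860
D_3 = 30902.91456
D_4 = 33344.24481
D_5 = 35978.44015
Terminal value at year 5: TV = D_5×(1+g_2)/(r−g_2) = 36410.18143/0.1 = 364101.81431
P_0 = D_1/(1+r)^1 + D_2/(1+r)^2 + D_3/(1+r)^3 + D_4/(1+r)^4 + D_5/(1+r)^5 + TV/(1+r)^5
    = 23869.96403 + 23161.59279 + 22474.24337 + 21807.29190 + 21160.13306 + 214140.54655 = 326613.77170

€326613.77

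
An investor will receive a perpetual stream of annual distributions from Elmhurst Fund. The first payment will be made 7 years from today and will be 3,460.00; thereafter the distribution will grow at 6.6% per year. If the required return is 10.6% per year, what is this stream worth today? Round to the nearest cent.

Value at end of year 6: C₁ / (r − g) = 3,460.00 / (0.106 − 0.066) = 86,500.0000
Discount to today: PV = 86,500.0000 / (1 + 0.106)^6 = 86,500.0000 / 1.830336 = 47,259.09

47259.09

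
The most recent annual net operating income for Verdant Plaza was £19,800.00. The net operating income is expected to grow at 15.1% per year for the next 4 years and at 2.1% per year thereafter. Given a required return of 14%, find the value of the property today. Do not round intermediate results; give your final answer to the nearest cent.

D_1 = 22789.80000
D_2 = 26231.05980
D_3 = 30191.94983
D_4 = 34750.93425
Terminal value at year 4: TV = D_4×(1+g_2)/(r−g_2) = 35480.70387/0.119 = 298157.17541
P_0 = D_1/(1+r)^1 + D_2/(1+r)^2 + D_3/(1+r)^3 + D_4/(1+r)^4 + TV/(1+r)^4
    = 19991.05263 + 20183.94875 + 20378.70615 + 20575.34279 + 176532.98311 = 257662.03345

£257662.03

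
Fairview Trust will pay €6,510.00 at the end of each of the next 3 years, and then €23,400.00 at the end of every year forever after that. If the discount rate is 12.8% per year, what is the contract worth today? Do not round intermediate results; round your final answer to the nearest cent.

PV of 3-year annuity: €6,510.00 × [1 − (1+0.128)^−3] / 0.128 = 15423.45439
Perpetuity value at year 3: €23,400.00 / 0.128 = 182812.50000
PV of perpetuity: 182812.50000 / (1+0.128)^3 = 127373.35517
Total PV = 15423.45439 + 127373.35517 = 142796.80957

€142796.81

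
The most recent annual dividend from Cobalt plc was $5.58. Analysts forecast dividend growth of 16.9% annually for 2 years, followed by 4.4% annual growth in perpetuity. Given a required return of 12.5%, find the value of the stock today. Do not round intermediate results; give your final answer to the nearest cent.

D_1 = 6.52302
D_2 = 7.62541
Terminal value at year 2: TV = D_2×(1+g_2)/(r−g_2) = 7.96093/0.081 = 98.28307
P_0 = D_1/(1+r)^1 + D_2/(1+r)^2 + TV/(1+r)^2
    = 5.79824 + 6.02502 + 77.65576 = 89.47901

$89.48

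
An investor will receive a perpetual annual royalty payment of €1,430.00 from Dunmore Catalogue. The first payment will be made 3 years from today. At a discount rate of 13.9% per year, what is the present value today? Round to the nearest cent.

€7930.01

Value at end of year 2: C / r = €1,430.00 / 0.139 = €10,287.7698
Discount to today: PV = €10,287.7698 / (1 + 0.139)^2 = €10,287.7698 / 1.297321 = €7,930.01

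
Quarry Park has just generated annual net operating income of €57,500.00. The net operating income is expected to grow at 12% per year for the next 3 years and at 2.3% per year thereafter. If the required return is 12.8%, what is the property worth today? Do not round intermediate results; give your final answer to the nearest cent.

€718443.91

D_1 = 64400.00000
D_2 = 72128.00000
D_3 = 80783.36000
Terminal value at year 3: TV = D_3×(1+g_2)/(r−g_2) = 82641.37728/0.105 = 787060.73600
P_0 = D_1/(1+r)^1 + D_2/(1+r)^2 + D_3/(1+r)^3 + TV/(1+r)^3
    = 57092.19858 + 56687.28937 + 56285.25186 + 548379.16811 = 718443.90792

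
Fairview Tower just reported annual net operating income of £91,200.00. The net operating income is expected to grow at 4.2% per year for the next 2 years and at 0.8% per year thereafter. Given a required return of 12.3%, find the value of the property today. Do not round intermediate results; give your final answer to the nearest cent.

D_1 = 95030.40000
D_2 = 99021.67680
Terminal value at year 2: TV = D_2×(1+g_2)/(r−g_2) = 99813.85021/0.115 = 867946.52360
P_0 = D_1/(1+r)^1 + D_2/(1+r)^2 + TV/(1+r)^2
    = 84621.90561 + 78518.27751 + 688229.77158 = 851369.95470

£851369.95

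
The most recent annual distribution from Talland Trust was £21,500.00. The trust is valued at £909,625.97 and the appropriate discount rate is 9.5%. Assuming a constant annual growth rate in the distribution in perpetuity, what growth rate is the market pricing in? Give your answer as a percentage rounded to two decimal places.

P = D₀(1+g)/(r−g) ⇒ P(r−g) = D₀(1+g) ⇒ g(P+D₀) = P·r − D₀
g = (P·r − D₀)/(P + D₀) = (£909,625.97×0.095 − £21,500.00) / (£909,625.97 + £21,500.00) = 0.069716

6.97%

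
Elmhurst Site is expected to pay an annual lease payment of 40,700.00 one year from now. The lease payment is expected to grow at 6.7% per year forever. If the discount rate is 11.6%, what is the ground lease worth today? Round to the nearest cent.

830612.24

Growing perpetuity: P = D₁ / (r − g) = 40,700.0000 / (0.116 − 0.067) = 830,612.24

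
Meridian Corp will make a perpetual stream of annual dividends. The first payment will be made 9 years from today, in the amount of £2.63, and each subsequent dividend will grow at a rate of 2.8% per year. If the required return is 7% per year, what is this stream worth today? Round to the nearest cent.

£36.44

Value at end of year 8: C₁ / (r − g) = £2.63 / (0.07 − 0.028) = £62.6190
Discount to today: PV = £62.6190 / (1 + 0.07)^8 = £62.6190 / 1.718186 = £36.44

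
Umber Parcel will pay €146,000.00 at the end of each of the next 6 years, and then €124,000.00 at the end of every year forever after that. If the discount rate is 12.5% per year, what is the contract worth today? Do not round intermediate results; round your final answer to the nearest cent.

€1081184.45

PV of 6-year annuity: €146,000.00 × [1 − (1+0.125)^−6] / 0.125 = 591860.42477
Perpetuity value at year 6: €124,000.00 / 0.125 = 992000.00000
PV of perpetuity: 992000.00000 / (1+0.125)^6 = 489324.02280
Total PV = 591860.42477 + 489324.02280 = 1081184.44757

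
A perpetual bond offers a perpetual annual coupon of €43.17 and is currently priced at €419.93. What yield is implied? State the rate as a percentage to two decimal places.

P = C/r ⇒ r = C/P = €43.17/€419.93 = 0.102803

10.28%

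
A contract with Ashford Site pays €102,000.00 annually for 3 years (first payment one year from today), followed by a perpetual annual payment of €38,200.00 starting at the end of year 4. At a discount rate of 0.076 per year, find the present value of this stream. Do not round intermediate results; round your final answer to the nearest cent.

PV of 3-year annuity: €102,000.00 × [1 − (1+0.076)^−3] / 0.076 = 264772.75313
Perpetuity value at year 3: €38,200.00 / 0.076 = 502631.57895
PV of perpetuity: 502631.57895 / (1+0.076)^3 = 403471.58709
Total PV = 264772.75313 + 403471.58709 = 668244.34022

€668244.34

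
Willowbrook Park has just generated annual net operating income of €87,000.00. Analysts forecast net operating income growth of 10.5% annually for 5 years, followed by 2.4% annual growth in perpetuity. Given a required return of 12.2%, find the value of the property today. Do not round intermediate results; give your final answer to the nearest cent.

D_1 = 96135.00000
D_2 = 106229.17500
D_3 = 117383.23838
D_4 = 129708.47840
D_5 = 143327.86864
Terminal value at year 5: TV = D_5×(1+g_2)/(r−g_2) = 146767.73748/0.098 = 1497629.97433
P_0 = D_1/(1+r)^1 + D_2/(1+r)^2 + D_3/(1+r)^3 + D_4/(1+r)^4 + D_5/(1+r)^5 + TV/(1+r)^5
    = 85681.81818 + 84383.60882 + 83105.06929 + 81845.90157 + 80605.81215 + 842248.48618 = 1257870.69619

€1257870.70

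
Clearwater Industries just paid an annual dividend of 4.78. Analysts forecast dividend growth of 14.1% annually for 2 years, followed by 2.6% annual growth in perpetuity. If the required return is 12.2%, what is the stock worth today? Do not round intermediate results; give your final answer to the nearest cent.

D_1 = 5.45398
D_2 = 6.22299
Terminal value at year 2: TV = D_2×(1+g_2)/(r−g_2) = 6.38479/0.096 = 66.50822
P_0 = D_1/(1+r)^1 + D_2/(1+r)^2 + TV/(1+r)^2
    = 4.86094 + 4.94326 + 52.83109 = 62.63530

62.64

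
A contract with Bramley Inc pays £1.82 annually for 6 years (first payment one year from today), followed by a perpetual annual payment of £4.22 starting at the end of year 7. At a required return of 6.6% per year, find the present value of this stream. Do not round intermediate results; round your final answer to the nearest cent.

PV of 6-year annuity: £1.82 × [1 − (1+0.066)^−6] / 0.066 = 8.78327
Perpetuity value at year 6: £4.22 / 0.066 = 63.93939
PV of perpetuity: 63.93939 / (1+0.066)^6 = 43.57379
Total PV = 8.78327 + 43.57379 = 52.35706

£52.36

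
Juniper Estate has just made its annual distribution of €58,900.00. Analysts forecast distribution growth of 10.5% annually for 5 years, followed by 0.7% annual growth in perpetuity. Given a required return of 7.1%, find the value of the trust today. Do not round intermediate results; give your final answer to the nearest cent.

D_1 = 65084.50000
D_2 = 71918.37250
D_3 = 79469.80161
D_4 = 87814.13078
D_5 = 97034.61451
Terminal value at year 5: TV = D_5×(1+g_2)/(r−g_2) = 97713.85682/0.064 = 1526779.01274
P_0 = D_1/(1+r)^1 + D_2/(1+r)^2 + D_3/(1+r)^3 + D_4/(1+r)^4 + D_5/(1+r)^5 + TV/(1+r)^5
    = 60769.84127 + 62699.04258 + 64689.48838 + 66743.12293 + 68861.95223 + 1083499.77957 = 1407263.22695

€1407263.23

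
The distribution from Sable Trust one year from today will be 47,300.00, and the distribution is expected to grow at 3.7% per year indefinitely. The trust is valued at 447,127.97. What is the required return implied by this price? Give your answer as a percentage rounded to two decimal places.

14.28%

P = D₁/(r − g) ⇒ r = D₁/P + g = 47,300.0000/447,127.97 + 0.037 = 0.105786 + 0.037 = 0.142786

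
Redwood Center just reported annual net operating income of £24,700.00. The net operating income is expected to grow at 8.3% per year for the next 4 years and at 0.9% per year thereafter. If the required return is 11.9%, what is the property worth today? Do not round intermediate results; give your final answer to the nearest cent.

£289892.61

D_1 = 26750.10000
D_2 = 28970.35830
D_3 = 31374.89804
D_4 = 33979.01458
Terminal value at year 4: TV = D_4×(1+g_2)/(r−g_2) = 34284.82571/0.11 = 311680.23370
P_0 = D_1/(1+r)^1 + D_2/(1+r)^2 + D_3/(1+r)^3 + D_4/(1+r)^4 + TV/(1+r)^4
    = 23905.36193 + 23136.28862 + 22391.95762 + 21671.57293 + 198787.42803 = 289892.60914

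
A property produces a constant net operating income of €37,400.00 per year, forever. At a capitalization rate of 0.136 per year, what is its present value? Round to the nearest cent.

Level perpetuity: PV = C / r = €37,400.00 / 0.136 = €275,000.00

€275000.00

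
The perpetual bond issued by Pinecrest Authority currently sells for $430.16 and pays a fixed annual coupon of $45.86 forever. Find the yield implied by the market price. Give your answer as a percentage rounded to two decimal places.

P = C/r ⇒ r = C/P = $45.86/$430.16 = 0.106611

10.66%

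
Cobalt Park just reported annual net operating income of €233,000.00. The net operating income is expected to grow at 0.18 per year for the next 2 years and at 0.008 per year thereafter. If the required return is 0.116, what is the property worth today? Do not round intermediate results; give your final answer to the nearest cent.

€2938095.05

D_1 = 274940.00000
D_2 = 324429.20000
Terminal value at year 2: TV = D_2×(1+g_2)/(r−g_2) = 327024.63360/0.108 = 3028005.86667
P_0 = D_1/(1+r)^1 + D_2/(1+r)^2 + TV/(1+r)^2
    = 246362.00717 + 260490.29432 + 2431242.74697 = 2938095.04845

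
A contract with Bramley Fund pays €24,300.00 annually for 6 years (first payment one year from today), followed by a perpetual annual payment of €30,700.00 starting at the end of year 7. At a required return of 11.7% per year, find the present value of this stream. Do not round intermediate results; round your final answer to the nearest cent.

€235855.06

PV of 6-year annuity: €24,300.00 × [1 − (1+0.117)^−6] / 0.117 = 100761.86294
Perpetuity value at year 6: €30,700.00 / 0.117 = 262393.16239
PV of perpetuity: 262393.16239 / (1+0.117)^6 = 135093.19563
Total PV = 100761.86294 + 135093.19563 = 235855.05857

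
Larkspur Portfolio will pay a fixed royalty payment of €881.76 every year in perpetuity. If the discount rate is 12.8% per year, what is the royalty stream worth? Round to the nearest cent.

Level perpetuity: PV = C / r = €881.76 / 0.128 = €6,888.75

€6888.75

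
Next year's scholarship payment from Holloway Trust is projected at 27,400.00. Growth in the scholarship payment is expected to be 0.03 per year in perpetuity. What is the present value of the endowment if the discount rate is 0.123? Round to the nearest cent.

294623.66

Growing perpetuity: P = D₁ / (r − g) = 27,400.0000 / (0.123 − 0.03) = 294,623.66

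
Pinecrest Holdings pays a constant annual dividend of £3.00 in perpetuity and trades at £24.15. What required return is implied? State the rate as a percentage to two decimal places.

12.42%

P = C/r ⇒ r = C/P = £3.00/£24.15 = 0.124224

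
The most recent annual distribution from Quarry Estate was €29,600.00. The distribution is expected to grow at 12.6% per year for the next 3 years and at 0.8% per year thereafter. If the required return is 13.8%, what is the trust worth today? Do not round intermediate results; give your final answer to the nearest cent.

€309269.97

D_1 = 33329.60000
D_2 = 37529.12960
D_3 = 42257.79993
Terminal value at year 3: TV = D_3×(1+g_2)/(r−g_2) = 42595.86233/0.13 = 327660.47945
P_0 = D_1/(1+r)^1 + D_2/(1+r)^2 + D_3/(1+r)^3 + TV/(1+r)^3
    = 29287.87346 + 28979.03824 + 28673.45963 + 222329.59467 = 309269.96601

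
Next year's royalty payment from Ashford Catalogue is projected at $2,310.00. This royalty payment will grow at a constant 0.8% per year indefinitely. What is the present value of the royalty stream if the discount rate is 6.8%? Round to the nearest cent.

Growing perpetuity: P = D₁ / (r − g) = $2,310.0000 / (0.068 − 0.008) = $38,500.00

$38500.00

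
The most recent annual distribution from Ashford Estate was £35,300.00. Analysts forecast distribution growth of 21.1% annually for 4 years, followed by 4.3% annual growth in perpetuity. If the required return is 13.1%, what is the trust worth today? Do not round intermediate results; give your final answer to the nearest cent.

D_1 = 42748.30000
D_2 = 51768.19130
D_3 = 62691.27966
D_4 = 75919.13967
Terminal value at year 4: TV = D_4×(1+g_2)/(r−g_2) = 79183.66268/0.088 = 899814.34863
P_0 = D_1/(1+r)^1 + D_2/(1+r)^2 + D_3/(1+r)^3 + D_4/(1+r)^4 + TV/(1+r)^4
    = 37796.90539 + 40470.42655 + 43333.05619 + 46398.17069 + 549923.77307 = 717922.33191

£717922.33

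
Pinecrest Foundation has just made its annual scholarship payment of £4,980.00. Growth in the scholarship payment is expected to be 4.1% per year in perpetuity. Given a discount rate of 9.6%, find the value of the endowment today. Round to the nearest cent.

£94257.82

D₁ = D₀ × (1 + g) = £4,980.00 × 1.041 = £5,184.1800
Growing perpetuity: P = D₁ / (r − g) = £5,184.1800 / (0.096 − 0.041) = £94,257.82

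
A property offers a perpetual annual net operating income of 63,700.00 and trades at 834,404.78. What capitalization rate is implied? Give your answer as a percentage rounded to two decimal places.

P = C/r ⇒ r = C/P = 63,700.00/834,404.78 = 0.076342

7.63%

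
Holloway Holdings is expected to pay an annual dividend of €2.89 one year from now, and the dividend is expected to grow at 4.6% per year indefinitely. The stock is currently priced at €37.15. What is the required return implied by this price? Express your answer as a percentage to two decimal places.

P = D₁/(r − g) ⇒ r = D₁/P + g = €2.8900/€37.15 + 0.046 = 0.077793 + 0.046 = 0.123793

12.38%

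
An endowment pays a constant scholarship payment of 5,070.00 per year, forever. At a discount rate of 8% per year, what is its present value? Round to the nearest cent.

Level perpetuity: PV = C / r = 5,070.00 / 0.08 = 63,375.00

63375.00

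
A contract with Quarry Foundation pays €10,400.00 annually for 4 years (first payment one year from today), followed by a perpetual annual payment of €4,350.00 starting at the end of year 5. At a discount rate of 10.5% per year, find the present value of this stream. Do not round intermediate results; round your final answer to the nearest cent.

€60400.51

PV of 4-year annuity: €10,400.00 × [1 − (1+0.105)^−4] / 0.105 = 32612.92670
Perpetuity value at year 4: €4,350.00 / 0.105 = 41428.57143
PV of perpetuity: 41428.57143 / (1+0.105)^4 = 27787.58766
Total PV = 32612.92670 + 27787.58766 = 60400.51437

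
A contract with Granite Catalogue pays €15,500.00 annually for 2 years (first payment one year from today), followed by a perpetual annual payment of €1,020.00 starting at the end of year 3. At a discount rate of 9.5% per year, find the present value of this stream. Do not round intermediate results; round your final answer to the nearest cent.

PV of 2-year annuity: €15,500.00 × [1 − (1+0.095)^−2] / 0.095 = 27082.42113
Perpetuity value at year 2: €1,020.00 / 0.095 = 10736.84211
PV of perpetuity: 10736.84211 / (1+0.095)^2 = 8954.64407
Total PV = 27082.42113 + 8954.64407 = 36037.06520

€36037.07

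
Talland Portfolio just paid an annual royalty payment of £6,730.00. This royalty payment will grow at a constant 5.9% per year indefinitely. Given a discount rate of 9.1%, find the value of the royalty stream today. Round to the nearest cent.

D₁ = D₀ × (1 + g) = £6,730.00 × 1.059 = £7,127.0700
Growing perpetuity: P = D₁ / (r − g) = £7,127.0700 / (0.091 − 0.059) = £222,720.94

£222720.94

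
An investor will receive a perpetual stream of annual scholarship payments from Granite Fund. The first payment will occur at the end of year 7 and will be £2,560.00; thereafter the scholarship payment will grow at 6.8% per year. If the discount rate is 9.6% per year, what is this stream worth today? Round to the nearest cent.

£52749.53

Value at end of year 6: C₁ / (r − g) = £2,560.00 / (0.096 − 0.068) = £91,428.5714
Discount to today: PV = £91,428.5714 / (1 + 0.096)^6 = £91,428.5714 / 1.733258 = £52,749.53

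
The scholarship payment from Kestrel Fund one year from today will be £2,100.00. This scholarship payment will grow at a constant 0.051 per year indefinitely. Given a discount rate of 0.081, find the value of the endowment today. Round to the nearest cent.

£70000.00

Growing perpetuity: P = D₁ / (r − g) = £2,100.0000 / (0.081 − 0.051) = £70,000.00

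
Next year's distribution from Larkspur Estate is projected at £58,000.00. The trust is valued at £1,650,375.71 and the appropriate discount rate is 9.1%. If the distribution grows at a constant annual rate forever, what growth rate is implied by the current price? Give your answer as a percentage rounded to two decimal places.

5.59%

P = D₁/(r−g) ⇒ g = r − D₁/P = 0.091 − £58,000.00/£1,650,375.71 = 0.055856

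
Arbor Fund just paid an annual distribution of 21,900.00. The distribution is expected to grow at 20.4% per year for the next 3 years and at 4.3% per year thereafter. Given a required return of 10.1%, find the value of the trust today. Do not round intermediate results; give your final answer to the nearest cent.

D_1 = 26367.60000
D_2 = 31746.59040
D_3 = 38222.89484
Terminal value at year 3: TV = D_3×(1+g_2)/(r−g_2) = 39866.47932/0.058 = 687353.09172
P_0 = D_1/(1+r)^1 + D_2/(1+r)^2 + D_3/(1+r)^3 + TV/(1+r)^3
    = 23948.77384 + 26189.21318 + 28639.24856 + 515012.69390 = 593789.92948

593789.93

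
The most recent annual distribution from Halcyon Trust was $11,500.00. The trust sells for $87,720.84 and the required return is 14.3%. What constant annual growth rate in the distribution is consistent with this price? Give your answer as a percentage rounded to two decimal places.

1.05%

P = D₀(1+g)/(r−g) ⇒ P(r−g) = D₀(1+g) ⇒ g(P+D₀) = P·r − D₀
g = (P·r − D₀)/(P + D₀) = ($87,720.84×0.143 − $11,500.00) / ($87,720.84 + $11,500.00) = 0.010523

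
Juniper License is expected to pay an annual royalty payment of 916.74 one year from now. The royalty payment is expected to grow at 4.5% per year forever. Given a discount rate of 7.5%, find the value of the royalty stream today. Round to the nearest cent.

Growing perpetuity: P = D₁ / (r − g) = 916.7400 / (0.075 − 0.045) = 30,558.00

30558.00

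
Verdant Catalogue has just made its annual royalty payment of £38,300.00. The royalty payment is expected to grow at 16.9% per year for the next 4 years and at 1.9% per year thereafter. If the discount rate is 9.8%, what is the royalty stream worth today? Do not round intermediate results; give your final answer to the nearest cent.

D_1 = 44772.70000
D_2 = 52339.28630
D_3 = 61184.62568
D_4 = 71524.82743
Terminal value at year 4: TV = D_4×(1+g_2)/(r−g_2) = 72883.79915/0.079 = 922579.73603
P_0 = D_1/(1+r)^1 + D_2/(1+r)^2 + D_3/(1+r)^3 + D_4/(1+r)^4 + TV/(1+r)^4
    = 40776.59381 + 43413.33166 + 46220.56895 + 49209.33070 + 634738.07568 = 814357.90079

£814357.90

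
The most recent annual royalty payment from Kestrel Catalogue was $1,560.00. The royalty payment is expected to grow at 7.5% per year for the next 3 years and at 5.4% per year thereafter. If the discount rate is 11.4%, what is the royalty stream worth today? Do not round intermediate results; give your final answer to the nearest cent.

D_1 = 1677.00000
D_2 = 1802.77500
D_3 = 1937.98312
Terminal value at year 3: TV = D_3×(1+g_2)/(r−g_2) = 2042.63421/0.06 = 34043.90356
P_0 = D_1/(1+r)^1 + D_2/(1+r)^2 + D_3/(1+r)^3 + TV/(1+r)^3
    = 1505.38600 + 1452.68397 + 1401.82699 + 24625.42753 = 28985.32449

$28985.32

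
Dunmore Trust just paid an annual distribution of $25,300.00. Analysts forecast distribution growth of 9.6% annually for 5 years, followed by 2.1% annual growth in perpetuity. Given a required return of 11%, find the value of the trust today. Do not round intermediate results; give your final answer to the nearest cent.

$394185.11

D_1 = 27728.80000
D_2 = 30390.76480
D_3 = 33308.27822
D_4 = 36505.87293
D_5 = 40010.43673
Terminal value at year 5: TV = D_5×(1+g_2)/(r−g_2) = 40850.65590/0.089 = 458996.13374
P_0 = D_1/(1+r)^1 + D_2/(1+r)^2 + D_3/(1+r)^3 + D_4/(1+r)^4 + D_5/(1+r)^5 + TV/(1+r)^5
    = 24980.90090 + 24665.82648 + 24354.72596 + 24047.54924 + 23744.24681 + 272391.86514 = 394185.11453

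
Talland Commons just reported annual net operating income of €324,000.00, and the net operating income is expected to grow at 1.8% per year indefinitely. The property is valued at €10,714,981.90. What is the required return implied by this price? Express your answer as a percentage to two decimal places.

4.88%

D₁ = €324,000.00 × 1.018 = €329,832.0000
P = D₁/(r − g) ⇒ r = D₁/P + g = €329,832.0000/€10,714,981.90 + 0.018 = 0.030782 + 0.018 = 0.048782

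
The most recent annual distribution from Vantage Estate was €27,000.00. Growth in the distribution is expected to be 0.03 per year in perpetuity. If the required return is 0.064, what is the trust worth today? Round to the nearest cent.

€817941.18

D₁ = D₀ × (1 + g) = €27,000.00 × 1.03 = €27,810.0000
Growing perpetuity: P = D₁ / (r − g) = €27,810.0000 / (0.064 − 0.03) = €817,941.18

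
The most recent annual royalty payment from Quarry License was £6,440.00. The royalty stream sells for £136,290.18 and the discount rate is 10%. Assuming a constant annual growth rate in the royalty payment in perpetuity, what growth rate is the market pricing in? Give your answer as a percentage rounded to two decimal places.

5.04%

P = D₀(1+g)/(r−g) ⇒ P(r−g) = D₀(1+g) ⇒ g(P+D₀) = P·r − D₀
g = (P·r − D₀)/(P + D₀) = (£136,290.18×0.1 − £6,440.00) / (£136,290.18 + £6,440.00) = 0.050368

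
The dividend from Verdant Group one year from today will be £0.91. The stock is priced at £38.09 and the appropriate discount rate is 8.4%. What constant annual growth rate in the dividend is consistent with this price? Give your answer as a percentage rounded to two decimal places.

P = D₁/(r−g) ⇒ g = r − D₁/P = 0.084 − £0.91/£38.09 = 0.060109

6.01%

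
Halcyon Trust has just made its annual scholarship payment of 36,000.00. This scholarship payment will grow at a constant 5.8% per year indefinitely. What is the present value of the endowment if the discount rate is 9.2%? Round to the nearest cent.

D₁ = D₀ × (1 + g) = 36,000.00 × 1.058 = 38,088.0000
Growing perpetuity: P = D₁ / (r − g) = 38,088.0000 / (0.092 − 0.058) = 1,120,235.29

1120235.29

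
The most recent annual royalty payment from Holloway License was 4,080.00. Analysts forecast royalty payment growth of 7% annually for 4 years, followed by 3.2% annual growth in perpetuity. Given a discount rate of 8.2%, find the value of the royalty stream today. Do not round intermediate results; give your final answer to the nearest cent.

96409.58

D_1 = 4365.60000
D_2 = 4671.19200
D_3 = 4998.17544
D_4 = 5348.04772
Terminal value at year 4: TV = D_4×(1+g_2)/(r−g_2) = 5519.18525/0.05 = 110383.70496
P_0 = D_1/(1+r)^1 + D_2/(1+r)^2 + D_3/(1+r)^3 + D_4/(1+r)^4 + TV/(1+r)^4
    = 4034.75046 + 3990.00277 + 3945.75135 + 3901.99071 + 80537.08819 = 96409.58348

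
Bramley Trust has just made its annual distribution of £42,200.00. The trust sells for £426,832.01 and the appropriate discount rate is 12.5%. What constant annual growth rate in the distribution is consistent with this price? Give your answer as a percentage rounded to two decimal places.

P = D₀(1+g)/(r−g) ⇒ P(r−g) = D₀(1+g) ⇒ g(P+D₀) = P·r − D₀
g = (P·r − D₀)/(P + D₀) = (£426,832.01×0.125 − £42,200.00) / (£426,832.01 + £42,200.00) = 0.023781

2.38%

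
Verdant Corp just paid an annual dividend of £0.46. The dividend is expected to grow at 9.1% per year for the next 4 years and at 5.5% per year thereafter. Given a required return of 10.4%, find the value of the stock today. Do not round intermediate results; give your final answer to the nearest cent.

D_1 = 0.50186
D_2 = 0.54753
D_3 = 0.59735
D_4 = 0.65171
Terminal value at year 4: TV = D_4×(1+g_2)/(r−g_2) = 0.68756/0.049 = 14.03179
P_0 = D_1/(1+r)^1 + D_2/(1+r)^2 + D_3/(1+r)^3 + D_4/(1+r)^4 + TV/(1+r)^4
    = 0.45458 + 0.44923 + 0.44394 + 0.43871 + 9.44576 = 11.23223

£11.23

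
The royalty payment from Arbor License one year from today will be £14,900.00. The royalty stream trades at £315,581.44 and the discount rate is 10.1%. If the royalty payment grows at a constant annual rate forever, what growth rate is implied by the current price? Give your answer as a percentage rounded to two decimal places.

P = D₁/(r−g) ⇒ g = r − D₁/P = 0.101 − £14,900.00/£315,581.44 = 0.053786

5.38%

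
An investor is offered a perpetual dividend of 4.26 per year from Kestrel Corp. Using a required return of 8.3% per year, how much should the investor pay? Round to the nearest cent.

51.33

Level perpetuity: PV = C / r = 4.26 / 0.083 = 51.33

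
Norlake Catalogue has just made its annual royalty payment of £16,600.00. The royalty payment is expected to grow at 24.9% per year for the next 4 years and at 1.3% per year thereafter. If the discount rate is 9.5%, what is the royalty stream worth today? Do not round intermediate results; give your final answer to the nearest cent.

£440400.72

D_1 = 20733.40000
D_2 = 25896.01660
D_3 = 32344.12473
D_4 = 40397.81179
Terminal value at year 4: TV = D_4×(1+g_2)/(r−g_2) = 40922.98335/0.082 = 499060.77250
P_0 = D_1/(1+r)^1 + D_2/(1+r)^2 + D_3/(1+r)^3 + D_4/(1+r)^4 + TV/(1+r)^4
    = 18934.61187 + 21597.56185 + 24635.02717 + 28099.67940 + 347133.84424 = 440400.72453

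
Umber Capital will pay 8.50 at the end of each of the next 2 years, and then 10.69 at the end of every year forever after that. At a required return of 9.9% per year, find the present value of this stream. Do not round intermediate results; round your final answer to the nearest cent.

PV of 2-year annuity: 8.50 × [1 − (1+0.099)^−2] / 0.099 = 14.77189
Perpetuity value at year 2: 10.69 / 0.099 = 107.97980
PV of perpetuity: 107.97980 / (1+0.099)^2 = 89.40198
Total PV = 14.77189 + 89.40198 = 104.17386

104.17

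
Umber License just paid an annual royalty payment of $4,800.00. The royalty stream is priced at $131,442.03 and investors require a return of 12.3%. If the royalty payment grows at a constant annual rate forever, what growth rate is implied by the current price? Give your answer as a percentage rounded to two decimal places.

P = D₀(1+g)/(r−g) ⇒ P(r−g) = D₀(1+g) ⇒ g(P+D₀) = P·r − D₀
g = (P·r − D₀)/(P + D₀) = ($131,442.03×0.123 − $4,800.00) / ($131,442.03 + $4,800.00) = 0.083435

8.34%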